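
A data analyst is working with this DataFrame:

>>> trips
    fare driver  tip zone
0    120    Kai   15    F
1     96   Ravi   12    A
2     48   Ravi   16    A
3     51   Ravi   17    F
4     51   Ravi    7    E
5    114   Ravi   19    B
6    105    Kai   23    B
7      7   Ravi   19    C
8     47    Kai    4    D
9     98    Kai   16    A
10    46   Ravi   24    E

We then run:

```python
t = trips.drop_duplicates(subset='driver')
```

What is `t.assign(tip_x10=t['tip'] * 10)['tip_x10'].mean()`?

135.0

drop duplicate driver (keep=first):
   fare driver  tip zone
0   120    Kai   15    F
1    96   Ravi   12    A
add column tip_x10 = t['tip'] * 10:
   fare driver  tip zone  tip_x10
0   120    Kai   15    F      150
1    96   Ravi   12    A      120
Finally, mean of column 'tip_x10' = 135.0.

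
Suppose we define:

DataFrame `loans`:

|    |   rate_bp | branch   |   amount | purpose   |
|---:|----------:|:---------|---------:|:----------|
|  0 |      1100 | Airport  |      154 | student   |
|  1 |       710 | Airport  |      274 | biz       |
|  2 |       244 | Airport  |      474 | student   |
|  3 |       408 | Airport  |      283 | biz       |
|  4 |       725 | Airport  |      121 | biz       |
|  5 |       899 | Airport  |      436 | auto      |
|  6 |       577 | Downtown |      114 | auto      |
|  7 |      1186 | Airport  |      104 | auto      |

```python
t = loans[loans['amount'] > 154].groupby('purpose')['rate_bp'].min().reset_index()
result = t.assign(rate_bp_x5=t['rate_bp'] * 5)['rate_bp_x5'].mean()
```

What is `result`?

filter rows where amount > 154:
   rate_bp   branch  amount  purpose
1      710  Airport     274      biz
2      244  Airport     474  student
3      408  Airport     283      biz
5      899  Airport     436     auto
group by purpose, min of rate_bp:
purpose
auto       899
biz        408
student    244
Name: rate_bp, dtype: int64
reset_index():
   purpose  rate_bp
0     auto      899
1      biz      408
2  student      244
add column rate_bp_x5 = t['rate_bp'] * 5:
   purpose  rate_bp  rate_bp_x5
0     auto      899        4495
1      biz      408        2040
2  student      244        1220
Then the mean of column 'rate_bp_x5': 2585.0

2585.0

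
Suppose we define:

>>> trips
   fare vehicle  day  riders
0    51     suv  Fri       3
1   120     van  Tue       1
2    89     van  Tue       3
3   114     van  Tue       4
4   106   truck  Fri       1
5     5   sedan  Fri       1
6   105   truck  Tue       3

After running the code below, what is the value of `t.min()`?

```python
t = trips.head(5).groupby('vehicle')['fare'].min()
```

take first 5 rows:
   fare vehicle  day  riders
0    51     suv  Fri       3
1   120     van  Tue       1
2    89     van  Tue       3
3   114     van  Tue       4
4   106   truck  Fri       1
group by vehicle, min of fare:
vehicle
suv       51
truck    106
van       89
Name: fare, dtype: int64
Then the min of the resulting series: 51

51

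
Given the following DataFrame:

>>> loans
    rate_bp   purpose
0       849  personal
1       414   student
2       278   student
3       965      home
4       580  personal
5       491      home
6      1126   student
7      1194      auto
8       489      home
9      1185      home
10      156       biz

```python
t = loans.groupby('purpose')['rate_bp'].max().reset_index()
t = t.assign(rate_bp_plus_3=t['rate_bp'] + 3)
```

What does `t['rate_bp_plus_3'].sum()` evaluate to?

4525

group by purpose, max of rate_bp:
purpose
auto        1194
biz          156
home        1185
personal     849
student     1126
Name: rate_bp, dtype: int64
reset_index():
    purpose  rate_bp
0      auto     1194
1       biz      156
2      home     1185
3  personal      849
4   student     1126
add column rate_bp_plus_3 = t['rate_bp'] + 3:
    purpose  rate_bp  rate_bp_plus_3
0      auto     1194            1197
1       biz      156             159
2      home     1185            1188
3  personal      849             852
4   student     1126            1129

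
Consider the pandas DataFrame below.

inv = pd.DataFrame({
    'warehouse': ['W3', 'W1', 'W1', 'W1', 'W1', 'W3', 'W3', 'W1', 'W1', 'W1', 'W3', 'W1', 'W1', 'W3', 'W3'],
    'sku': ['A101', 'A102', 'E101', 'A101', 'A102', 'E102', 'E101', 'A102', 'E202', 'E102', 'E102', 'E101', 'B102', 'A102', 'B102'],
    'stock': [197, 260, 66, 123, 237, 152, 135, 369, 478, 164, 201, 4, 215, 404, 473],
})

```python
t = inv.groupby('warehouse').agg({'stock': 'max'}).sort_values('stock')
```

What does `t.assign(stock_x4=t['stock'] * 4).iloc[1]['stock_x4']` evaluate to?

1912

group by warehouse, max of stock:
           stock
warehouse       
W1           478
W3           473
sort by stock:
           stock
warehouse       
W3           473
W1           478
add column stock_x4 = t['stock'] * 4:
           stock  stock_x4
warehouse                 
W3           473      1892
W1           478      1912
value at position 1, column 'stock_x4' → 1912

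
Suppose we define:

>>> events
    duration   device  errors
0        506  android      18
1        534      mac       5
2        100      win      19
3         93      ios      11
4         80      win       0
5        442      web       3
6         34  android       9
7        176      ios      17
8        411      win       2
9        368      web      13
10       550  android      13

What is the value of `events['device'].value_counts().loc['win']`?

value_counts of device:
device
android    3
win        3
ios        2
web        2
mac        1
Name: count, dtype: int64
Then the value at index 'win': 3

3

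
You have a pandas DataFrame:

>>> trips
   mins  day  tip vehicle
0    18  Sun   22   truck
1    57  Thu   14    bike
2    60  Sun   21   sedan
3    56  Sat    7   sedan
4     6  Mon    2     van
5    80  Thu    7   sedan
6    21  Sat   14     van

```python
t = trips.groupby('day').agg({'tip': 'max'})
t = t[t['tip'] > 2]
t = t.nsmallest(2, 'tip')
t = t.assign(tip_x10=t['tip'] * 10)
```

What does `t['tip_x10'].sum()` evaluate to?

group by day, max of tip:
     tip
day     
Mon    2
Sat   14
Sun   22
Thu   14
filter rows where tip > 2:
     tip
day     
Sat   14
Sun   22
Thu   14
take 2 rows with smallest tip:
     tip
day     
Sat   14
Thu   14
add column tip_x10 = t['tip'] * 10:
     tip  tip_x10
day              
Sat   14      140
Thu   14      140
Reading off the sum of column 'tip_x10', we get 280.

280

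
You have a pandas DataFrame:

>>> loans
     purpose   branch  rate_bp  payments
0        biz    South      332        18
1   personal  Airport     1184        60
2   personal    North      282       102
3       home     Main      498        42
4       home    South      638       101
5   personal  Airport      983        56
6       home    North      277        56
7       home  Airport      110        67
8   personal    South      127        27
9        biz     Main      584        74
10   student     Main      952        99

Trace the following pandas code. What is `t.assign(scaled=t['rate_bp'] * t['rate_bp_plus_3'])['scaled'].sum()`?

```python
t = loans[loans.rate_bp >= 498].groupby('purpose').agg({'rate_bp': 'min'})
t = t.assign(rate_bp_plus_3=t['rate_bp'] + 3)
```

filter rows where rate_bp >= 498:
     purpose   branch  rate_bp  payments
1   personal  Airport     1184        60
3       home     Main      498        42
4       home    South      638       101
5   personal  Airport      983        56
9        biz     Main      584        74
10   student     Main      952        99
group by purpose, min of rate_bp:
          rate_bp
purpose          
biz           584
home          498
personal      983
student       952
add column rate_bp_plus_3 = t['rate_bp'] + 3:
          rate_bp  rate_bp_plus_3
purpose                          
biz           584             587
home          498             501
personal      983             986
student       952             955
add column scaled = t['rate_bp'] * t['rate_bp_plus_3']:
          rate_bp  rate_bp_plus_3  scaled
purpose                                  
biz           584             587  342808
home          498             501  249498
personal      983             986  969238
student       952             955  909160
Finally, sum of column 'scaled' = 2470704.

2470704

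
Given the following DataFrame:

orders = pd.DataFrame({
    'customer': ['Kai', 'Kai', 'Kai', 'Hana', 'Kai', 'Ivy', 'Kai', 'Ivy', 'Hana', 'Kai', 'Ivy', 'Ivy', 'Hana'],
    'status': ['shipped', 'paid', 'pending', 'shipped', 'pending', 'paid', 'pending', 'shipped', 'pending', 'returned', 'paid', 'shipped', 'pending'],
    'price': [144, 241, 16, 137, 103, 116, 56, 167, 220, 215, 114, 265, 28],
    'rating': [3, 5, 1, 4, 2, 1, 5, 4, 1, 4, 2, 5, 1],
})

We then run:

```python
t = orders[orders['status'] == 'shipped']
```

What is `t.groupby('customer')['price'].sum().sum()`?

filter rows where status == 'shipped':
   customer   status  price  rating
0       Kai  shipped    144       3
3      Hana  shipped    137       4
7       Ivy  shipped    167       4
11      Ivy  shipped    265       5
group by customer, sum of price:
customer
Hana    137
Ivy     432
Kai     144
Name: price, dtype: int64
Reading off the sum of the resulting series, we get 713.

713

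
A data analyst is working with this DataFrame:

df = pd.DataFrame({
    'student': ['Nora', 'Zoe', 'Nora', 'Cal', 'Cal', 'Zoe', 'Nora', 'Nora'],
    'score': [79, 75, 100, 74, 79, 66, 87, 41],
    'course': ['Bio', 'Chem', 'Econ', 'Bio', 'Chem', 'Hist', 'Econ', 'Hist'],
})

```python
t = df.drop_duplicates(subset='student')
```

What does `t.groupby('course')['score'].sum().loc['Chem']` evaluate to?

drop duplicate student (keep=first):
  student  score course
0    Nora     79    Bio
1     Zoe     75   Chem
3     Cal     74    Bio
group by course, sum of score:
course
Bio     153
Chem     75
Name: score, dtype: int64
Finally, value at index 'Chem' = 75.

75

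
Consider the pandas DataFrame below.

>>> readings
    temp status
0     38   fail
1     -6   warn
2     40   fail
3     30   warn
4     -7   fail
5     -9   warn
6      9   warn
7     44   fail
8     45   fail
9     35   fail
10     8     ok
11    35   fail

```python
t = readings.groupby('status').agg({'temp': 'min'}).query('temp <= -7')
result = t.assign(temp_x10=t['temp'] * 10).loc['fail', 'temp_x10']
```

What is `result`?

-70

group by status, min of temp:
        temp
status      
fail      -7
ok         8
warn      -9
filter rows where temp <= -7:
        temp
status      
fail      -7
warn      -9
add column temp_x10 = t['temp'] * 10:
        temp  temp_x10
status                
fail      -7       -70
warn      -9       -90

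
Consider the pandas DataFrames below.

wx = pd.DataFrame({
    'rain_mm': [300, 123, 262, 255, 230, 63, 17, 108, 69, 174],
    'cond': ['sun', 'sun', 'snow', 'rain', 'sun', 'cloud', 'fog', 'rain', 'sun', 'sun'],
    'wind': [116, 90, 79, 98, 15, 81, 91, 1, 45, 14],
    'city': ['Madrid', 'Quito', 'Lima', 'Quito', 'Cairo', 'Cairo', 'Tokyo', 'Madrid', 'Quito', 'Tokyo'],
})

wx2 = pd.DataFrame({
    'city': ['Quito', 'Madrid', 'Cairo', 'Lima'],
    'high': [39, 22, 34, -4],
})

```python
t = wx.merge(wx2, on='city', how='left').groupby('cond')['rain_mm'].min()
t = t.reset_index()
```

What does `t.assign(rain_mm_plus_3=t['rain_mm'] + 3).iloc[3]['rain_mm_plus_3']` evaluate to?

265

merge on 'city' (how='left') → 10 rows:
   rain_mm   cond  wind    city  high
0      300    sun   116  Madrid  22.0
1      123    sun    90   Quito  39.0
2      262   snow    79    Lima  -4.0
3      255   rain    98   Quito  39.0
4      230    sun    15   Cairo  34.0
5       63  cloud    81   Cairo  34.0
6       17    fog    91   Tokyo   NaN
7      108   rain     1  Madrid  22.0
8       69    sun    45   Quito  39.0
9      174    sun    14   Tokyo   NaN
group by cond, min of rain_mm:
cond
cloud     63
fog       17
rain     108
snow     262
sun       69
Name: rain_mm, dtype: int64
reset_index():
    cond  rain_mm
0  cloud       63
1    fog       17
2   rain      108
3   snow      262
4    sun       69
add column rain_mm_plus_3 = t['rain_mm'] + 3:
    cond  rain_mm  rain_mm_plus_3
0  cloud       63              66
1    fog       17              20
2   rain      108             111
3   snow      262             265
4    sun       69              72
Then the value at position 3, column 'rain_mm_plus_3': 265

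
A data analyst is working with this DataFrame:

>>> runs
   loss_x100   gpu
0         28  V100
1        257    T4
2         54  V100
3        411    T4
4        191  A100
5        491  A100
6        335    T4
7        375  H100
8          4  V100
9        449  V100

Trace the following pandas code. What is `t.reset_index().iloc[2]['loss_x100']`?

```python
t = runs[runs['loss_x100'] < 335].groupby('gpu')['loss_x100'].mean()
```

filter rows where loss_x100 < 335:
   loss_x100   gpu
0         28  V100
1        257    T4
2         54  V100
4        191  A100
8          4  V100
group by gpu, mean of loss_x100:
gpu
A100    191.000000
T4      257.000000
V100     28.666667
Name: loss_x100, dtype: float64
reset_index():
    gpu   loss_x100
0  A100  191.000000
1    T4  257.000000
2  V100   28.666667
Finally, value at position 2, column 'loss_x100' = 28.6666666667.

28.6666666667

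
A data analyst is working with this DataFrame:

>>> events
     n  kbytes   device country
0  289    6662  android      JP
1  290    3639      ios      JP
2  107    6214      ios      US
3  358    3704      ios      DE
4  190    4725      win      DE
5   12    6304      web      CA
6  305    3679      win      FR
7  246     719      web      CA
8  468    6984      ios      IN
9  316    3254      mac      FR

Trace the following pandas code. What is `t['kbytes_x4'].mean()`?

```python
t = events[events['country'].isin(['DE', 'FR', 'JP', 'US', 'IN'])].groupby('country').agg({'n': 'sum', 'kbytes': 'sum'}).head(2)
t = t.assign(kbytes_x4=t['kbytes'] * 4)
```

filter rows where country in ['DE', 'FR', 'JP', 'US', 'IN']:
     n  kbytes   device country
0  289    6662  android      JP
1  290    3639      ios      JP
2  107    6214      ios      US
3  358    3704      ios      DE
4  190    4725      win      DE
6  305    3679      win      FR
8  468    6984      ios      IN
9  316    3254      mac      FR
group by country: sum(n), sum(kbytes):
           n  kbytes
country             
DE       548    8429
FR       621    6933
IN       468    6984
JP       579   10301
US       107    6214
take first 2 rows:
           n  kbytes
country             
DE       548    8429
FR       621    6933
add column kbytes_x4 = t['kbytes'] * 4:
           n  kbytes  kbytes_x4
country                        
DE       548    8429      33716
FR       621    6933      27732
Taking the mean of column 'kbytes_x4' gives 30724.0.

30724.0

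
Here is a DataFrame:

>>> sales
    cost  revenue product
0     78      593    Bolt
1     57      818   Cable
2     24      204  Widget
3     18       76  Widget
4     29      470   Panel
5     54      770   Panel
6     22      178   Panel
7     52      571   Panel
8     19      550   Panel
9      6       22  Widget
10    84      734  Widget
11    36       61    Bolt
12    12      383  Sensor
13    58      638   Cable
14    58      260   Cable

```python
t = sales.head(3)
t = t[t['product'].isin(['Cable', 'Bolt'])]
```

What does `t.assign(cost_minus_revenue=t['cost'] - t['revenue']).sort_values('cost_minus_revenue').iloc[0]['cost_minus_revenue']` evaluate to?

-761

take first 3 rows:
   cost  revenue product
0    78      593    Bolt
1    57      818   Cable
2    24      204  Widget
filter rows where product in ['Cable', 'Bolt']:
   cost  revenue product
0    78      593    Bolt
1    57      818   Cable
add column cost_minus_revenue = t['cost'] - t['revenue']:
   cost  revenue product  cost_minus_revenue
0    78      593    Bolt                -515
1    57      818   Cable                -761
sort by cost_minus_revenue:
   cost  revenue product  cost_minus_revenue
1    57      818   Cable                -761
0    78      593    Bolt                -515
So iloc[0]['cost_minus_revenue'] = -761.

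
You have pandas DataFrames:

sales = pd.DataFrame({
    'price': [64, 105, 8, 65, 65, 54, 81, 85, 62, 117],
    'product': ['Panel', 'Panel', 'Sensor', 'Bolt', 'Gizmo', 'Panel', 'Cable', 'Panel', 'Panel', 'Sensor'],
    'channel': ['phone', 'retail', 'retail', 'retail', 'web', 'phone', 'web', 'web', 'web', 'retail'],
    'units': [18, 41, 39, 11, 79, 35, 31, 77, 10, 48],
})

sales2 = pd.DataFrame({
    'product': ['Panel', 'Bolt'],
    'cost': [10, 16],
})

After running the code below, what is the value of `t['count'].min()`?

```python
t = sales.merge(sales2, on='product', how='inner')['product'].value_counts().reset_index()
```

1

merge on 'product' (how='inner') → 6 rows:
   price product channel  units  cost
0     64   Panel   phone     18    10
1    105   Panel  retail     41    10
2     65    Bolt  retail     11    16
3     54   Panel   phone     35    10
4     85   Panel     web     77    10
5     62   Panel     web     10    10
value_counts of product:
product
Panel    5
Bolt     1
Name: count, dtype: int64
reset_index():
  product  count
0   Panel      5
1    Bolt      1
The min of column 'count' is 1.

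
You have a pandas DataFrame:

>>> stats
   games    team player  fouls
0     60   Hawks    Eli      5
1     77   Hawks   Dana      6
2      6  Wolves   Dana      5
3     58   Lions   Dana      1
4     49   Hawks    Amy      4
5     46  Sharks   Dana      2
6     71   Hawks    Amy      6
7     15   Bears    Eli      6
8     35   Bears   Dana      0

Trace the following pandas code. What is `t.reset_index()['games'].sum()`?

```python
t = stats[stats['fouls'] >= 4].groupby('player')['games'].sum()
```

filter rows where fouls >= 4:
   games    team player  fouls
0     60   Hawks    Eli      5
1     77   Hawks   Dana      6
2      6  Wolves   Dana      5
4     49   Hawks    Amy      4
6     71   Hawks    Amy      6
7     15   Bears    Eli      6
group by player, sum of games:
player
Amy     120
Dana     83
Eli      75
Name: games, dtype: int64
reset_index():
  player  games
0    Amy    120
1   Dana     83
2    Eli     75

278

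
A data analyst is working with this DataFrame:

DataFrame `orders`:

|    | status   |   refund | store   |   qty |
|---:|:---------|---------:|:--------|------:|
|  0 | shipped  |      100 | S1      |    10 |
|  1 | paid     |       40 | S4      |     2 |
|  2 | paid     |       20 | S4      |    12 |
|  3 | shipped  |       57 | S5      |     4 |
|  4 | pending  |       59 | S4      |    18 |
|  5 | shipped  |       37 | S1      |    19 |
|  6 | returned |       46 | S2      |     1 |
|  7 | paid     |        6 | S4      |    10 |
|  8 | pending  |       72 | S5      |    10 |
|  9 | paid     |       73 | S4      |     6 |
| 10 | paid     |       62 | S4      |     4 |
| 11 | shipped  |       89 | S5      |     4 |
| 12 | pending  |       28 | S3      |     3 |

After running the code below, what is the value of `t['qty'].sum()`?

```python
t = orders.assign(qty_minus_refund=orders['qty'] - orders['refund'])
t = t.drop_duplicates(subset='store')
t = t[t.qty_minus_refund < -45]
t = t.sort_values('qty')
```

add column qty_minus_refund = orders['qty'] - orders['refund']:
      status  refund store  qty  qty_minus_refund
0    shipped     100    S1   10               -90
1       paid      40    S4    2               -38
2       paid      20    S4   12                -8
3    shipped      57    S5    4               -53
4    pending      59    S4   18               -41
5    shipped      37    S1   19               -18
6   returned      46    S2    1               -45
7       paid       6    S4   10                 4
8    pending      72    S5   10               -62
9       paid      73    S4    6               -67
10      paid      62    S4    4               -58
11   shipped      89    S5    4               -85
12   pending      28    S3    3               -25
drop duplicate store (keep=first):
      status  refund store  qty  qty_minus_refund
0    shipped     100    S1   10               -90
1       paid      40    S4    2               -38
3    shipped      57    S5    4               -53
6   returned      46    S2    1               -45
12   pending      28    S3    3               -25
filter rows where qty_minus_refund < -45:
    status  refund store  qty  qty_minus_refund
0  shipped     100    S1   10               -90
3  shipped      57    S5    4               -53
sort by qty:
    status  refund store  qty  qty_minus_refund
3  shipped      57    S5    4               -53
0  shipped     100    S1   10               -90

14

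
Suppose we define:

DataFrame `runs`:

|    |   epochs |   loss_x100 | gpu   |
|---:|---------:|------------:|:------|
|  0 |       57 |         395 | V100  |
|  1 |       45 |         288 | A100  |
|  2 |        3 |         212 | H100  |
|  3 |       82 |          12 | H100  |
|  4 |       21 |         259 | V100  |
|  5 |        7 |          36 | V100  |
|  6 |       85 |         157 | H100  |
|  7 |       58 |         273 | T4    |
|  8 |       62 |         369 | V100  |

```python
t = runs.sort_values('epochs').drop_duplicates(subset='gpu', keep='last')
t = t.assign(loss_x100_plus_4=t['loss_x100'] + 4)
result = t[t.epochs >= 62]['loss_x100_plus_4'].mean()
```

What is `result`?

267.0

sort by epochs:
   epochs  loss_x100   gpu
2       3        212  H100
5       7         36  V100
4      21        259  V100
1      45        288  A100
0      57        395  V100
7      58        273    T4
8      62        369  V100
3      82         12  H100
6      85        157  H100
drop duplicate gpu (keep=last):
   epochs  loss_x100   gpu
1      45        288  A100
7      58        273    T4
8      62        369  V100
6      85        157  H100
add column loss_x100_plus_4 = t['loss_x100'] + 4:
   epochs  loss_x100   gpu  loss_x100_plus_4
1      45        288  A100               292
7      58        273    T4               277
8      62        369  V100               373
6      85        157  H100               161
filter rows where epochs >= 62:
   epochs  loss_x100   gpu  loss_x100_plus_4
8      62        369  V100               373
6      85        157  H100               161
Reading off the mean of column 'loss_x100_plus_4', we get 267.0.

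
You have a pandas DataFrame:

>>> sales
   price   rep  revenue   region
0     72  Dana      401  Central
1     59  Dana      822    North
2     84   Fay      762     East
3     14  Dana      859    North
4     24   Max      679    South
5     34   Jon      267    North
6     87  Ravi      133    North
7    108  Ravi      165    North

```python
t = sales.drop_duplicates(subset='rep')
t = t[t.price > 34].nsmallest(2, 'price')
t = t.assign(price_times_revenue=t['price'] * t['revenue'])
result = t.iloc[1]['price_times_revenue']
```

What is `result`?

drop duplicate rep (keep=first):
   price   rep  revenue   region
0     72  Dana      401  Central
2     84   Fay      762     East
4     24   Max      679    South
5     34   Jon      267    North
6     87  Ravi      133    North
filter rows where price > 34:
   price   rep  revenue   region
0     72  Dana      401  Central
2     84   Fay      762     East
6     87  Ravi      133    North
take 2 rows with smallest price:
   price   rep  revenue   region
0     72  Dana      401  Central
2     84   Fay      762     East
add column price_times_revenue = t['price'] * t['revenue']:
   price   rep  revenue   region  price_times_revenue
0     72  Dana      401  Central                28872
2     84   Fay      762     East                64008
value at position 1, column 'price_times_revenue' → 64008

64008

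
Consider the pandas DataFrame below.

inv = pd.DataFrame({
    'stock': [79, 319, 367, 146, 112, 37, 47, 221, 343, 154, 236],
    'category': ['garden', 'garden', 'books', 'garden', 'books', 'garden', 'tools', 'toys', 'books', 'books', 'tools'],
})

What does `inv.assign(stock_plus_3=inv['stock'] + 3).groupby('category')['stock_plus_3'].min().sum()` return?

add column stock_plus_3 = inv['stock'] + 3:
    stock category  stock_plus_3
0      79   garden            82
1     319   garden           322
2     367    books           370
3     146   garden           149
4     112    books           115
5      37   garden            40
6      47    tools            50
7     221     toys           224
8     343    books           346
9     154    books           157
10    236    tools           239
group by category, min of stock_plus_3:
category
books     115
garden     40
tools      50
toys      224
Name: stock_plus_3, dtype: int64
Taking the sum of the resulting series gives 429.

429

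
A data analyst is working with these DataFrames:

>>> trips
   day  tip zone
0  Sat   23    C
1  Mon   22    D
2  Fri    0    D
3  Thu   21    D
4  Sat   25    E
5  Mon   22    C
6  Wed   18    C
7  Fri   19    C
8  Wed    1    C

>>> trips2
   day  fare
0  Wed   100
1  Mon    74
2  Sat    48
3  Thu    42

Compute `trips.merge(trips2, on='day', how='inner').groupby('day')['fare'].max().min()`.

merge on 'day' (how='inner') → 7 rows:
   day  tip zone  fare
0  Sat   23    C    48
1  Mon   22    D    74
2  Thu   21    D    42
3  Sat   25    E    48
4  Mon   22    C    74
5  Wed   18    C   100
6  Wed    1    C   100
group by day, max of fare:
day
Mon     74
Sat     48
Thu     42
Wed    100
Name: fare, dtype: int64
Hence 42.

42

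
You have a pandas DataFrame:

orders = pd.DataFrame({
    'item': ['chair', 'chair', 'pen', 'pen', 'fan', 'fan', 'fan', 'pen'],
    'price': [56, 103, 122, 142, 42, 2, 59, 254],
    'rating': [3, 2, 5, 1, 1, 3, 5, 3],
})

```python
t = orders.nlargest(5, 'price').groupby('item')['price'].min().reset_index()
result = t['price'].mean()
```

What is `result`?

take 5 rows with largest price:
    item  price  rating
7    pen    254       3
3    pen    142       1
2    pen    122       5
1  chair    103       2
6    fan     59       5
group by item, min of price:
item
chair    103
fan       59
pen      122
Name: price, dtype: int64
reset_index():
    item  price
0  chair    103
1    fan     59
2    pen    122
Hence 94.6666666667.

94.6666666667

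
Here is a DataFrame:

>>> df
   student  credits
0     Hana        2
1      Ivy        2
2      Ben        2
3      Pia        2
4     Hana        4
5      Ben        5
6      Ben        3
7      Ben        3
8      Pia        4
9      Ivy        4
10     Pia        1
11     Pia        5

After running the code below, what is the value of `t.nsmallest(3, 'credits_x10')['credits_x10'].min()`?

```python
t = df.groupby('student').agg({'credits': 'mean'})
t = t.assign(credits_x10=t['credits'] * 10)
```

30.0

group by student, mean of credits:
         credits
student         
Ben         3.25
Hana        3.00
Ivy         3.00
Pia         3.00
add column credits_x10 = t['credits'] * 10:
         credits  credits_x10
student                      
Ben         3.25         32.5
Hana        3.00         30.0
Ivy         3.00         30.0
Pia         3.00         30.0
take 3 rows with smallest credits_x10:
         credits  credits_x10
student                      
Hana         3.0         30.0
Ivy          3.0         30.0
Pia          3.0         30.0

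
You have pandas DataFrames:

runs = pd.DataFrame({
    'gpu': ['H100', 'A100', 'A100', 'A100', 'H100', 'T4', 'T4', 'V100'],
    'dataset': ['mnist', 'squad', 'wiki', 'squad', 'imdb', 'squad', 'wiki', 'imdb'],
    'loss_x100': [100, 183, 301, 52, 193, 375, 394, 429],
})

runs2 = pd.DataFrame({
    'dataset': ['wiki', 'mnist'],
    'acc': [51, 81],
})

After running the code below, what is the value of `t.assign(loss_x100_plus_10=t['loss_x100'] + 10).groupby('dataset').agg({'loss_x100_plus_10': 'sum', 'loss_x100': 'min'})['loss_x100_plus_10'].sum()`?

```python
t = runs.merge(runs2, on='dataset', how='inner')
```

merge on 'dataset' (how='inner') → 3 rows:
    gpu dataset  loss_x100  acc
0  H100   mnist        100   81
1  A100    wiki        301   51
2    T4    wiki        394   51
add column loss_x100_plus_10 = t['loss_x100'] + 10:
    gpu dataset  loss_x100  acc  loss_x100_plus_10
0  H100   mnist        100   81                110
1  A100    wiki        301   51                311
2    T4    wiki        394   51                404
group by dataset: sum(loss_x100_plus_10), min(loss_x100):
         loss_x100_plus_10  loss_x100
dataset                              
mnist                  110        100
wiki                   715        301
So sum() = 825.

825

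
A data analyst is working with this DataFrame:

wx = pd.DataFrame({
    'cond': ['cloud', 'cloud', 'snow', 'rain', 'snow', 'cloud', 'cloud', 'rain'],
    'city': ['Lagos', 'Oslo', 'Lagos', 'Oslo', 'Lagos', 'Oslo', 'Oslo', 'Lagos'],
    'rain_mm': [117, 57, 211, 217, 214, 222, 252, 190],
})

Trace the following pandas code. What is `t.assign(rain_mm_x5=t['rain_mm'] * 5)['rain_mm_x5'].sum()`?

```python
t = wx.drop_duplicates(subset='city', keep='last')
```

2210

drop duplicate city (keep=last):
    cond   city  rain_mm
6  cloud   Oslo      252
7   rain  Lagos      190
add column rain_mm_x5 = t['rain_mm'] * 5:
    cond   city  rain_mm  rain_mm_x5
6  cloud   Oslo      252        1260
7   rain  Lagos      190         950
So sum() = 2210.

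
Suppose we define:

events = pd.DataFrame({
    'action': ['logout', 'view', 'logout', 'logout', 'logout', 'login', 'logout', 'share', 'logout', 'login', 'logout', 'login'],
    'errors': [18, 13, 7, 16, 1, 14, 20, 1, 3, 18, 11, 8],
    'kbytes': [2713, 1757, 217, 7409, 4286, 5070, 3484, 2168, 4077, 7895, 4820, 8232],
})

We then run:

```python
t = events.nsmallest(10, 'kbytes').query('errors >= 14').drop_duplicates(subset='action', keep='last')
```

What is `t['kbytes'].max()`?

take 10 rows with smallest kbytes:
    action  errors  kbytes
2   logout       7     217
1     view      13    1757
7    share       1    2168
0   logout      18    2713
6   logout      20    3484
8   logout       3    4077
4   logout       1    4286
10  logout      11    4820
5    login      14    5070
3   logout      16    7409
filter rows where errors >= 14:
   action  errors  kbytes
0  logout      18    2713
6  logout      20    3484
5   login      14    5070
3  logout      16    7409
drop duplicate action (keep=last):
   action  errors  kbytes
5   login      14    5070
3  logout      16    7409
Finally, max of column 'kbytes' = 7409.

7409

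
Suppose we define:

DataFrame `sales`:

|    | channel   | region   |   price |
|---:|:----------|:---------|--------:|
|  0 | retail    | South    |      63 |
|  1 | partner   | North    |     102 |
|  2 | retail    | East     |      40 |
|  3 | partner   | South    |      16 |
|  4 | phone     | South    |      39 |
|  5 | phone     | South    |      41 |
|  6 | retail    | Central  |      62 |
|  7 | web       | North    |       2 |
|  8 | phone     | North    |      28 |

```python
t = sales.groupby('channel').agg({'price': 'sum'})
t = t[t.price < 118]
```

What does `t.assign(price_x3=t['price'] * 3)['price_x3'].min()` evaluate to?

6

group by channel, sum of price:
         price
channel       
partner    118
phone      108
retail     165
web          2
filter rows where price < 118:
         price
channel       
phone      108
web          2
add column price_x3 = t['price'] * 3:
         price  price_x3
channel                 
phone      108       324
web          2         6
Finally, min of column 'price_x3' = 6.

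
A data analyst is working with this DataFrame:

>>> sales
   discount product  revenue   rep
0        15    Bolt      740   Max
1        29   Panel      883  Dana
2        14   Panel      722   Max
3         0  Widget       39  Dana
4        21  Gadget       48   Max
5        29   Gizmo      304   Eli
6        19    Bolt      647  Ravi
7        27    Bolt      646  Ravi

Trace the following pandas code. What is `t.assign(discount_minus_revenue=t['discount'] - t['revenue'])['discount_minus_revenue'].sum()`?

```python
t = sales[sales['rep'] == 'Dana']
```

-893

filter rows where rep == 'Dana':
   discount product  revenue   rep
1        29   Panel      883  Dana
3         0  Widget       39  Dana
add column discount_minus_revenue = t['discount'] - t['revenue']:
   discount product  revenue   rep  discount_minus_revenue
1        29   Panel      883  Dana                    -854
3         0  Widget       39  Dana                     -39
sum of column 'discount_minus_revenue' → -893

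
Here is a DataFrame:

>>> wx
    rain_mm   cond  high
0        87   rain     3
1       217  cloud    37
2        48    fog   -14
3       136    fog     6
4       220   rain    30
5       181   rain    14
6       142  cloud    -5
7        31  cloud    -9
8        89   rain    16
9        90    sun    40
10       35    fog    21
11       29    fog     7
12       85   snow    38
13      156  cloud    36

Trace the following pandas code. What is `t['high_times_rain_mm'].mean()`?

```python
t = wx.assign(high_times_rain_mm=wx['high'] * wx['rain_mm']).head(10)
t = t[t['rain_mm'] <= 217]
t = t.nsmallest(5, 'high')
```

-116.8

add column high_times_rain_mm = wx['high'] * wx['rain_mm']:
    rain_mm   cond  high  high_times_rain_mm
0        87   rain     3                 261
1       217  cloud    37                8029
2        48    fog   -14                -672
3       136    fog     6                 816
4       220   rain    30                6600
5       181   rain    14                2534
6       142  cloud    -5                -710
7        31  cloud    -9                -279
8        89   rain    16                1424
9        90    sun    40                3600
10       35    fog    21                 735
11       29    fog     7                 203
12       85   snow    38                3230
13      156  cloud    36                5616
take first 10 rows:
   rain_mm   cond  high  high_times_rain_mm
0       87   rain     3                 261
1      217  cloud    37                8029
2       48    fog   -14                -672
3      136    fog     6                 816
4      220   rain    30                6600
5      181   rain    14                2534
6      142  cloud    -5                -710
7       31  cloud    -9                -279
8       89   rain    16                1424
9       90    sun    40                3600
filter rows where rain_mm <= 217:
   rain_mm   cond  high  high_times_rain_mm
0       87   rain     3                 261
1      217  cloud    37                8029
2       48    fog   -14                -672
3      136    fog     6                 816
5      181   rain    14                2534
6      142  cloud    -5                -710
7       31  cloud    -9                -279
8       89   rain    16                1424
9       90    sun    40                3600
take 5 rows with smallest high:
   rain_mm   cond  high  high_times_rain_mm
2       48    fog   -14                -672
7       31  cloud    -9                -279
6      142  cloud    -5                -710
0       87   rain     3                 261
3      136    fog     6                 816
Taking the mean of column 'high_times_rain_mm' gives -116.8.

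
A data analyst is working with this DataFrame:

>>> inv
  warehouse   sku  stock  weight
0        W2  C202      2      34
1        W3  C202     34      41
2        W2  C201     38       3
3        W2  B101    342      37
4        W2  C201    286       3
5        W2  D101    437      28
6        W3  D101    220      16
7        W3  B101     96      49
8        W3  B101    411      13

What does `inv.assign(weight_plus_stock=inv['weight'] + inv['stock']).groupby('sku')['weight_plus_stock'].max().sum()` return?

add column weight_plus_stock = inv['weight'] + inv['stock']:
  warehouse   sku  stock  weight  weight_plus_stock
0        W2  C202      2      34                 36
1        W3  C202     34      41                 75
2        W2  C201     38       3                 41
3        W2  B101    342      37                379
4        W2  C201    286       3                289
5        W2  D101    437      28                465
6        W3  D101    220      16                236
7        W3  B101     96      49                145
8        W3  B101    411      13                424
group by sku, max of weight_plus_stock:
sku
B101    424
C201    289
C202     75
D101    465
Name: weight_plus_stock, dtype: int64
Hence 1253.

1253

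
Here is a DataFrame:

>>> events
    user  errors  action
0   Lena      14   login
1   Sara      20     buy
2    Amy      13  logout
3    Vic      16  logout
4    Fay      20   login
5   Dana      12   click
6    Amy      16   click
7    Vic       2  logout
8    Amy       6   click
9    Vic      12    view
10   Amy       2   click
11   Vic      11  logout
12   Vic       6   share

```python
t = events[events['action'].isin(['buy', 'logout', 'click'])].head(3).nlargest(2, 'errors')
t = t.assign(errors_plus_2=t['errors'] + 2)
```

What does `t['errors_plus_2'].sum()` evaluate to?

filter rows where action in ['buy', 'logout', 'click']:
    user  errors  action
1   Sara      20     buy
2    Amy      13  logout
3    Vic      16  logout
5   Dana      12   click
6    Amy      16   click
7    Vic       2  logout
8    Amy       6   click
10   Amy       2   click
11   Vic      11  logout
take first 3 rows:
   user  errors  action
1  Sara      20     buy
2   Amy      13  logout
3   Vic      16  logout
take 2 rows with largest errors:
   user  errors  action
1  Sara      20     buy
3   Vic      16  logout
add column errors_plus_2 = t['errors'] + 2:
   user  errors  action  errors_plus_2
1  Sara      20     buy             22
3   Vic      16  logout             18

40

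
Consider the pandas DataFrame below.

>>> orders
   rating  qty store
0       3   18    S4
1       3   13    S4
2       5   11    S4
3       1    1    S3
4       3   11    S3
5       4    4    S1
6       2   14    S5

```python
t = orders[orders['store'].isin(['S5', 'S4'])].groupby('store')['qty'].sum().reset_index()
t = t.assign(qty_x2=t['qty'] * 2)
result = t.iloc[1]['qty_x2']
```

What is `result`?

filter rows where store in ['S5', 'S4']:
   rating  qty store
0       3   18    S4
1       3   13    S4
2       5   11    S4
6       2   14    S5
group by store, sum of qty:
store
S4    42
S5    14
Name: qty, dtype: int64
reset_index():
  store  qty
0    S4   42
1    S5   14
add column qty_x2 = t['qty'] * 2:
  store  qty  qty_x2
0    S4   42      84
1    S5   14      28
Reading off the value at position 1, column 'qty_x2', we get 28.

28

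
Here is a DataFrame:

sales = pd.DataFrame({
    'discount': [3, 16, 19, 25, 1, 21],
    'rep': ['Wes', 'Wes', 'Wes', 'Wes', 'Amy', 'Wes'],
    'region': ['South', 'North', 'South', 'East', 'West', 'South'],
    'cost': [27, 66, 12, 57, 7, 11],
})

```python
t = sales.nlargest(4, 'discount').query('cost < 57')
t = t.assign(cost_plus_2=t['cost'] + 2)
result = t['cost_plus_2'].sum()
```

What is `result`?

take 4 rows with largest discount:
   discount  rep region  cost
3        25  Wes   East    57
5        21  Wes  South    11
2        19  Wes  South    12
1        16  Wes  North    66
filter rows where cost < 57:
   discount  rep region  cost
5        21  Wes  South    11
2        19  Wes  South    12
add column cost_plus_2 = t['cost'] + 2:
   discount  rep region  cost  cost_plus_2
5        21  Wes  South    11           13
2        19  Wes  South    12           14
Taking the sum of column 'cost_plus_2' gives 27.

27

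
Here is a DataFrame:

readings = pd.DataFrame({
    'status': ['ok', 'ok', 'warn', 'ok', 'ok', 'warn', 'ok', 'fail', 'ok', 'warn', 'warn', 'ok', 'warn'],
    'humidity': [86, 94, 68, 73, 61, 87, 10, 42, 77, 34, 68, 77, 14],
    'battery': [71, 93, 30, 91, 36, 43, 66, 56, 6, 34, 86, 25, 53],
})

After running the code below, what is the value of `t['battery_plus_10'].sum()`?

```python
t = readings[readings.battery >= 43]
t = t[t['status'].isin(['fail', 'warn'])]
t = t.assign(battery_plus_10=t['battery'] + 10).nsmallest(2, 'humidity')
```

filter rows where battery >= 43:
   status  humidity  battery
0      ok        86       71
1      ok        94       93
3      ok        73       91
5    warn        87       43
6      ok        10       66
7    fail        42       56
10   warn        68       86
12   warn        14       53
filter rows where status in ['fail', 'warn']:
   status  humidity  battery
5    warn        87       43
7    fail        42       56
10   warn        68       86
12   warn        14       53
add column battery_plus_10 = t['battery'] + 10:
   status  humidity  battery  battery_plus_10
5    warn        87       43               53
7    fail        42       56               66
10   warn        68       86               96
12   warn        14       53               63
take 2 rows with smallest humidity:
   status  humidity  battery  battery_plus_10
12   warn        14       53               63
7    fail        42       56               66
Finally, sum of column 'battery_plus_10' = 129.

129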